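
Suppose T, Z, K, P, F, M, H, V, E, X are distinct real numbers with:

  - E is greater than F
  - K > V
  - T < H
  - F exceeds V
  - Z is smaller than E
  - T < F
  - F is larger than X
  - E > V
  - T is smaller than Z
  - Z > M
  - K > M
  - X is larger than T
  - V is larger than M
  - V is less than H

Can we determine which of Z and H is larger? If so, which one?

undetermined

Following every chain through Z: above Z we get E; below Z we get M, T.
H is not reached, and no chain runs the other way from H to Z.
So the given relations leave the order of Z and H undetermined.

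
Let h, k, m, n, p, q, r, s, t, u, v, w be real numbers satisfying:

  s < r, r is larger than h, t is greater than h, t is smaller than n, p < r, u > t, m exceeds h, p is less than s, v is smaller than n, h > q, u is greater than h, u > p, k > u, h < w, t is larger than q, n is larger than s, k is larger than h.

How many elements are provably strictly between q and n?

2

Chaining upward from q reaches: h, m, t, u, r, w, k.
Chaining downward from n reaches: h, v, t, p, s.
Strictly between q and n are those in both lists: h, t — 2 elements.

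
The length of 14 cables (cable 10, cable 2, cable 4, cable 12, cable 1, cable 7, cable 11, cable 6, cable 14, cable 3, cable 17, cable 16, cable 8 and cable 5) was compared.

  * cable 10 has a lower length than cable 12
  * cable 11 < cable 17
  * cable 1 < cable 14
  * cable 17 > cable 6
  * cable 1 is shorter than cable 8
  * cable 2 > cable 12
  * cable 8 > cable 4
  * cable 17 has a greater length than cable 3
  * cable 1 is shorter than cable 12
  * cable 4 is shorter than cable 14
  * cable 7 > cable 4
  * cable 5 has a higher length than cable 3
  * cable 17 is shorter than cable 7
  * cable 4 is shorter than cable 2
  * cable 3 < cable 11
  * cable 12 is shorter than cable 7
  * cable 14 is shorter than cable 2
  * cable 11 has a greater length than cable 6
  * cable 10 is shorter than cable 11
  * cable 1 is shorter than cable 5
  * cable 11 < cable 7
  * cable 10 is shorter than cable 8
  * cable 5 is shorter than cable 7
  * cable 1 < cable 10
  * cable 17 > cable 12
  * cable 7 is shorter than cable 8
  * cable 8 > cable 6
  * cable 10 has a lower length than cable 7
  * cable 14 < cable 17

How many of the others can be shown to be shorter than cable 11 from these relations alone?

4

From cable 11 the given relations immediately reach cable 3, cable 10, cable 6.
From those, cable 1 — 4 in total.
Nothing else is reachable below cable 11; 4 in all.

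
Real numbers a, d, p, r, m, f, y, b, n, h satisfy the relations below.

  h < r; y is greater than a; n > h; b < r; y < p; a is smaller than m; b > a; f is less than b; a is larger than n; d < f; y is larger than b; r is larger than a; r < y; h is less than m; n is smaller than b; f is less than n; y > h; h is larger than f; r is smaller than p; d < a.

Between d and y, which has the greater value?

y

Link the given pairs in sequence: d < f; f < h; h < n; n < a; a < b; b < r; r < y.
Together: d < f < h < n < a < b < r < y.
So d < y; y is the larger of the two.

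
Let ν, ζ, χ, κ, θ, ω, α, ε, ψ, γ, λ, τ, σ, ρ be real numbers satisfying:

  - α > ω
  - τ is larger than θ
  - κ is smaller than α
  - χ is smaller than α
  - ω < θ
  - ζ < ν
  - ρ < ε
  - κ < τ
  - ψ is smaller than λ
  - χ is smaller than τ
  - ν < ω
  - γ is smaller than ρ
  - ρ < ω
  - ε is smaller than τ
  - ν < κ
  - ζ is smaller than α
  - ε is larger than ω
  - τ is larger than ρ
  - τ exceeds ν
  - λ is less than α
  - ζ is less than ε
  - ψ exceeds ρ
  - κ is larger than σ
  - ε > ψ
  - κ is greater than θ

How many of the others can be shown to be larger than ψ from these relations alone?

4

Directly above ψ: λ, ε.
One step further: α, τ (4 so far).
No other element is forced above ψ by the given relations, so the count is 4.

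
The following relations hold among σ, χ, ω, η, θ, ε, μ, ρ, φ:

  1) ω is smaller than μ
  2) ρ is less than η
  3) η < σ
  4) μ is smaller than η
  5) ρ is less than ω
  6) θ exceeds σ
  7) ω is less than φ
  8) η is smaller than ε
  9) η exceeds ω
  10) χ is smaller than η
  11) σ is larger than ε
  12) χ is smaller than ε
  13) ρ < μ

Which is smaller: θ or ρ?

ρ

The relevant relations are ρ < ω; ω < μ; μ < η; η < ε; ε < σ; σ < θ.
Together: ρ < ω < μ < η < ε < σ < θ.
So ρ < θ; ρ is the smaller of the two.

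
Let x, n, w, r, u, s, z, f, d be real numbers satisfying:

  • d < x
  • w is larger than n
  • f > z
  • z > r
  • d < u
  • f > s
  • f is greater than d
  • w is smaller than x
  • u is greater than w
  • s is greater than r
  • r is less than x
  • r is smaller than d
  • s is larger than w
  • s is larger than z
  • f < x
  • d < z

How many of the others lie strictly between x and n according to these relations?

The relations place n below x. An element lies strictly between them when it is forced above n and also forced below x.
Above n: {w, s, f, u}. Below x: {r, d, w, z, s, f}.
Intersection: {w, s, f} — 3.

3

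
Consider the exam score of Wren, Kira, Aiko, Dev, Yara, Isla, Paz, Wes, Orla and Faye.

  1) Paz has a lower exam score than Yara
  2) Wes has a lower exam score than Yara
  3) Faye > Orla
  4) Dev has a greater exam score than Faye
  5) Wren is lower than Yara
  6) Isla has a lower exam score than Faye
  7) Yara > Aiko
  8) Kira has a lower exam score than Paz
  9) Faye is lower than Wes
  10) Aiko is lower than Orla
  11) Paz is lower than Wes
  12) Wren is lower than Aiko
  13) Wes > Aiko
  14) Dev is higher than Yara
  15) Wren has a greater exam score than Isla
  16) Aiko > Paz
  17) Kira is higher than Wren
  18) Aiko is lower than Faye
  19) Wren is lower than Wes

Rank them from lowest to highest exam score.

Isla < Wren < Kira < Paz < Aiko < Orla < Faye < Wes < Yara < Dev

Nothing is placed below Isla, so it is least; from there Isla < Wren; Wren < Kira; Kira < Paz; Paz < Aiko; Aiko < Orla; Orla < Faye; Faye < Wes; Wes < Yara; Yara < Dev, each given directly.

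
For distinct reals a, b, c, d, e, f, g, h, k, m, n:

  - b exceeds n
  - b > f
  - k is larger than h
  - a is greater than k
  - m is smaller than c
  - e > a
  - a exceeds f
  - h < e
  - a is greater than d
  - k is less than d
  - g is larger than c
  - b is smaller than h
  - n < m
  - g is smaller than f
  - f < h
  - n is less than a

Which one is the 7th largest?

Piecing the relations together gives one ordering: n < m < c < g < f < b < h < k < d < a < e.
The 7th largest is f.

f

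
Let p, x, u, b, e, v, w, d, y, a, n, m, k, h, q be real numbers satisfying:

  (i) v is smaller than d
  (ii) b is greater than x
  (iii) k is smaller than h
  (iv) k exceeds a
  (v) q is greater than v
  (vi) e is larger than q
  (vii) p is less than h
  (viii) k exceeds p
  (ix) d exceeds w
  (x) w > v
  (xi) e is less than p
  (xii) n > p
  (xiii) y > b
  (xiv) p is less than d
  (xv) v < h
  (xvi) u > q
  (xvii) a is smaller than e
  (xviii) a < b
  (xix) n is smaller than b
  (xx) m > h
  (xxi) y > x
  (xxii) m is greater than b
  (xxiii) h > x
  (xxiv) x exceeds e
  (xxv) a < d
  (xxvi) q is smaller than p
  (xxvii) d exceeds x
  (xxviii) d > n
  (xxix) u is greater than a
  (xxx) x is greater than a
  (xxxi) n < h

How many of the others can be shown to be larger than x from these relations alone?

5

Directly above x: d, b, h, y.
One step further: m (5 so far).
Nothing else is reachable above x; 5 in all.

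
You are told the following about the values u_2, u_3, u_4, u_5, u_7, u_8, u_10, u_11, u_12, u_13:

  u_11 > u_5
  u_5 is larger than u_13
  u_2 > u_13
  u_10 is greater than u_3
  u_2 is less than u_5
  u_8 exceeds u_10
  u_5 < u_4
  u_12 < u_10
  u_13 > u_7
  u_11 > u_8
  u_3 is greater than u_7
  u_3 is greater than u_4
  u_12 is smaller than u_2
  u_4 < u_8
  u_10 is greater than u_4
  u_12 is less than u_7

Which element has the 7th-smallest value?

u_3

Piecing the relations together gives one ordering: u_12 < u_7 < u_13 < u_2 < u_5 < u_4 < u_3 < u_10 < u_8 < u_11.
The 7th smallest is u_3.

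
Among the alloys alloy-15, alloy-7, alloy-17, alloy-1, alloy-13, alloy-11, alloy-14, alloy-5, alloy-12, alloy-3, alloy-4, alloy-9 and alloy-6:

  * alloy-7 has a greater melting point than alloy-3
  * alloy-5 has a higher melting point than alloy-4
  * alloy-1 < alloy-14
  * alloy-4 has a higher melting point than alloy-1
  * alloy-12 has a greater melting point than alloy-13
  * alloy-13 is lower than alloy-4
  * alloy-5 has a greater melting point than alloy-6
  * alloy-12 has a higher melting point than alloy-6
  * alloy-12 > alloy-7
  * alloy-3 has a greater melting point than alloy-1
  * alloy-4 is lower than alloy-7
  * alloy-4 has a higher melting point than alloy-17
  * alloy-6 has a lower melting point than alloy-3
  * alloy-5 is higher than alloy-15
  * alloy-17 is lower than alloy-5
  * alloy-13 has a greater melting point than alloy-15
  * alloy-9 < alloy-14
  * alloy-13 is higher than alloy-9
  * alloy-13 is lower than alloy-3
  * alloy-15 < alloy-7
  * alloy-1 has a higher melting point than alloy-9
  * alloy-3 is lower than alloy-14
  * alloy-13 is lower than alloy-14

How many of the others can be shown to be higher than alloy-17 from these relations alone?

4

From alloy-17 the given relations immediately reach alloy-4, alloy-5.
From those, alloy-7 — 3 in total.
From those, alloy-12 — 4 in total.
No other element is forced above alloy-17 by the given relations, so the count is 4.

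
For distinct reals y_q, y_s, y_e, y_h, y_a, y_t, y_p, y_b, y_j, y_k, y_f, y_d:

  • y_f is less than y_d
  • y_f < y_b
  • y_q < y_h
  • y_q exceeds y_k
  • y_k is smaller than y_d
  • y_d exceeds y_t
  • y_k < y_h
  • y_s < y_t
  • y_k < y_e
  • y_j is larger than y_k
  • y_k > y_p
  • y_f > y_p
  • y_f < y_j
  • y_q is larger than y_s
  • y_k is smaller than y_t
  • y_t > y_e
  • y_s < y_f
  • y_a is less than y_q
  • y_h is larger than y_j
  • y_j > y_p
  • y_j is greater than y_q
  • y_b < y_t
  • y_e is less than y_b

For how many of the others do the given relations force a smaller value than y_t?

The elements the relations force below y_t are y_p, y_k, y_e, y_s, y_f, y_b — no chain reaches any other.
That is 6.

6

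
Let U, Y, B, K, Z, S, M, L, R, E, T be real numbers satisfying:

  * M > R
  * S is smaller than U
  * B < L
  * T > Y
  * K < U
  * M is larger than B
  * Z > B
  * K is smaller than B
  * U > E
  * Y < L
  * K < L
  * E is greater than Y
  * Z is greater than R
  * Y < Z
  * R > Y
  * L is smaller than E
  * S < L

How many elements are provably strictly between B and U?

2

Chaining upward from B reaches: Z, L, M, E.
Chaining downward from U reaches: Y, K, S, L, E.
Strictly between B and U are those in both lists: L, E — 2 elements.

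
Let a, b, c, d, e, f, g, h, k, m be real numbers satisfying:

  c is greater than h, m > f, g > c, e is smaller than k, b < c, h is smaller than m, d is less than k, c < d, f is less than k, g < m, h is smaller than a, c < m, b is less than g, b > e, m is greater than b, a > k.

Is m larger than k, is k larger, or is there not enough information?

Following every chain through m: below m we get h, e, b, c, f, g.
k is not reached, and no chain runs the other way from k to m.
So the given relations leave the order of m and k undetermined.

undetermined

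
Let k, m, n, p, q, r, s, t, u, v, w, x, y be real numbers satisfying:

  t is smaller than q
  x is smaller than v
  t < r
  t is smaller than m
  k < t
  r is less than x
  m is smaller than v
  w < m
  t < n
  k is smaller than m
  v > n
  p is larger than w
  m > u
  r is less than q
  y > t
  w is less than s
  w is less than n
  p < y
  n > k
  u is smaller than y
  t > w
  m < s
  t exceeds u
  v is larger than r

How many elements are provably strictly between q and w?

The relations place w below q. An element lies strictly between them when it is forced above w and also forced below q.
Above w: {t, m, s, r, p, n, x, v, y}. Below q: {u, k, t, r}.
Intersection: {t, r} — 2.

2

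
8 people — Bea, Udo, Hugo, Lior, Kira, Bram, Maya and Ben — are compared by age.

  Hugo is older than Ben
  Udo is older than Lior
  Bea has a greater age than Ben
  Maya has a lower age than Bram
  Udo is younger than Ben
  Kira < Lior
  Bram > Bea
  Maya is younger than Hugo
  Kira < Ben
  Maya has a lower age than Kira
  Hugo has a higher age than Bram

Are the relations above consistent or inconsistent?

consistent

The single ordering Maya < Kira < Lior < Udo < Ben < Bea < Bram < Hugo satisfies every listed relation, so no contradiction arises.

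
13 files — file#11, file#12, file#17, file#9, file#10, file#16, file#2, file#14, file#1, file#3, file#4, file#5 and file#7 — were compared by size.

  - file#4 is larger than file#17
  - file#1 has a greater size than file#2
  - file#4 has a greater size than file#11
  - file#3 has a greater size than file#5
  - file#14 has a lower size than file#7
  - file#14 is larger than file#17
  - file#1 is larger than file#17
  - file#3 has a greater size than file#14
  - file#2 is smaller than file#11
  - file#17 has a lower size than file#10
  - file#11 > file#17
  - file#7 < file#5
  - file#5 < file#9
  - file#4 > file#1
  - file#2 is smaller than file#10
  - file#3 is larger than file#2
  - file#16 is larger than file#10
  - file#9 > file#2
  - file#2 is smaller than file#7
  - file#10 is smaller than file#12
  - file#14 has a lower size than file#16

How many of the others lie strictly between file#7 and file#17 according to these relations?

1

Chaining upward from file#17 reaches: file#11, file#10, file#14, file#1, file#4, file#5, file#16, file#9, file#12, file#3.
Chaining downward from file#7 reaches: file#2, file#14.
Strictly between file#17 and file#7 are those in both lists: file#14 — 1 element.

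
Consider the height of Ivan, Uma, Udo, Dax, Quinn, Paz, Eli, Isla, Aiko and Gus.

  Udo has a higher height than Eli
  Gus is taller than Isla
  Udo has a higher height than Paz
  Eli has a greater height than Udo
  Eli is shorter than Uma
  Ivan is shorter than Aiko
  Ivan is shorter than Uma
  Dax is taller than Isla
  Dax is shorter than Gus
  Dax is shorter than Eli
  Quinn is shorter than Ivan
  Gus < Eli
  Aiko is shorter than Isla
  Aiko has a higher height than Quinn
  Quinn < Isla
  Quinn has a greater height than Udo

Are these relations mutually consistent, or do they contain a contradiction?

We have Eli < Udo stated directly, yet also Udo < Quinn < Ivan < Aiko < Isla < Dax < Gus < Eli by chaining the others — so Udo < Eli. Contradiction.

inconsistent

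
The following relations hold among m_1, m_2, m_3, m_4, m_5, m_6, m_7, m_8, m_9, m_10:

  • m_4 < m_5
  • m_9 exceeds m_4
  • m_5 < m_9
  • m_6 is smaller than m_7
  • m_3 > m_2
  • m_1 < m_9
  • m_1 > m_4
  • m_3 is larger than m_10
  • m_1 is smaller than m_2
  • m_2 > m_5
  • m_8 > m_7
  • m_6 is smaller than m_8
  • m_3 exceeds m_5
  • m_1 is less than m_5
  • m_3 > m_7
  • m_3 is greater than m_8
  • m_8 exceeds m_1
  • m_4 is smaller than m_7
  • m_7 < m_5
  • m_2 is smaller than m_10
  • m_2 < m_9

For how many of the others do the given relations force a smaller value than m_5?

The elements the relations force below m_5 are m_4, m_1, m_6, m_7 — no chain reaches any other.
That is 4.

4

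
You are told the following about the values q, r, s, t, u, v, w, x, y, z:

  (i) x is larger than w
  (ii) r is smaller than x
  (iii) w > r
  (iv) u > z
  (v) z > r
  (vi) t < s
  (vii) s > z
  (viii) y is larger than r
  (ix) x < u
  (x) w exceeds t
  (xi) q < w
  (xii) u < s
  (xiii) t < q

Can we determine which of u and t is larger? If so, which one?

u

t < q and q < w give t < w.
Then w < x extends the chain to x.
Then x < u extends the chain to u.
So u is larger.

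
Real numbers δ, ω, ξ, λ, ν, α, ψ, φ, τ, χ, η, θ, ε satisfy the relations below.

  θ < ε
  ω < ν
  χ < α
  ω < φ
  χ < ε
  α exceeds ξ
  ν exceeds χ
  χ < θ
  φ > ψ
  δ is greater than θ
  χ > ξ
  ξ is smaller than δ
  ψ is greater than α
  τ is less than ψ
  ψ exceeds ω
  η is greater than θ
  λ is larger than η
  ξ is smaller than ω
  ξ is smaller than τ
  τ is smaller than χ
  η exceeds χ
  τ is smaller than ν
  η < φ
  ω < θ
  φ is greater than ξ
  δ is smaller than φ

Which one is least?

ξ

τ is not least since ξ < τ; χ is not least since ξ < χ; ω is not least since ξ < ω; θ is not least since ω < θ; η is not least since χ < η; λ is not least since η < λ; δ is not least since ξ < δ; α is not least since ξ < α; ψ is not least since α < ψ; φ is not least since ω < φ; ν is not least since χ < ν; ε is not least since θ < ε.
Only ξ has nothing below it, so ξ is the least.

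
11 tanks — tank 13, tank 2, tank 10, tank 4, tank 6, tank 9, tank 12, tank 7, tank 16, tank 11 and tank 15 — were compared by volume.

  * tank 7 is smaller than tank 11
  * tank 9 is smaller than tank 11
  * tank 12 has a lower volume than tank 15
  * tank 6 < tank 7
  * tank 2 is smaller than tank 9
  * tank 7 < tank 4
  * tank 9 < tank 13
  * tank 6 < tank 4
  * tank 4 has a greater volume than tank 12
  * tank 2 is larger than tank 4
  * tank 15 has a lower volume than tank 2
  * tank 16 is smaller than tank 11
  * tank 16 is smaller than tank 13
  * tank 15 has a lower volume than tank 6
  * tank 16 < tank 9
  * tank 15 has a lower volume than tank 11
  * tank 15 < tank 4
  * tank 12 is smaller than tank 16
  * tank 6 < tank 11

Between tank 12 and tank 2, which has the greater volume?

tank 2

The relevant relations are tank 12 < tank 15; tank 15 < tank 6; tank 6 < tank 7; tank 7 < tank 4; tank 4 < tank 2.
Chaining these gives tank 12 < tank 15 < tank 6 < tank 7 < tank 4 < tank 2.
So tank 12 < tank 2; tank 2 is the larger of the two.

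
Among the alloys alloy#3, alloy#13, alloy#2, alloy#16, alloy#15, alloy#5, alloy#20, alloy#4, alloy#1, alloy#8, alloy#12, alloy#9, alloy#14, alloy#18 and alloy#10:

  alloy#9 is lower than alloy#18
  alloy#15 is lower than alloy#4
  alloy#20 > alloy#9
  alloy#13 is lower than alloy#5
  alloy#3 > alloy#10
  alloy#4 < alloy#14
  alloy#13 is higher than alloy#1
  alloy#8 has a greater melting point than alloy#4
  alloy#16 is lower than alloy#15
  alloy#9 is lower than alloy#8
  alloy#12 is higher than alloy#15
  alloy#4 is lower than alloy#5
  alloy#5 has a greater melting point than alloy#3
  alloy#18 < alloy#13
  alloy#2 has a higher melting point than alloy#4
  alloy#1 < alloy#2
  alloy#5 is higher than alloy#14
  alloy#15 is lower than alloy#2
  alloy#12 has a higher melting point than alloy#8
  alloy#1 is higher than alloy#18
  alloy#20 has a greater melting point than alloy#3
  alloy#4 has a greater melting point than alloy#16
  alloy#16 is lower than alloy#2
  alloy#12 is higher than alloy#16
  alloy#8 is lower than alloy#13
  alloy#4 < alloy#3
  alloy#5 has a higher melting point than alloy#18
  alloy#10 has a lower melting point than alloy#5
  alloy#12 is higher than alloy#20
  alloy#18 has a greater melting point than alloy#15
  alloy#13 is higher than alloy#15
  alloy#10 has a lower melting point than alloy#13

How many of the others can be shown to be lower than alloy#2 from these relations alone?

6

Directly below alloy#2: alloy#16, alloy#15, alloy#4, alloy#1.
One step further: alloy#18 (5 so far).
One step further: alloy#9 (6 so far).
No other element is forced below alloy#2 by the given relations, so the count is 6.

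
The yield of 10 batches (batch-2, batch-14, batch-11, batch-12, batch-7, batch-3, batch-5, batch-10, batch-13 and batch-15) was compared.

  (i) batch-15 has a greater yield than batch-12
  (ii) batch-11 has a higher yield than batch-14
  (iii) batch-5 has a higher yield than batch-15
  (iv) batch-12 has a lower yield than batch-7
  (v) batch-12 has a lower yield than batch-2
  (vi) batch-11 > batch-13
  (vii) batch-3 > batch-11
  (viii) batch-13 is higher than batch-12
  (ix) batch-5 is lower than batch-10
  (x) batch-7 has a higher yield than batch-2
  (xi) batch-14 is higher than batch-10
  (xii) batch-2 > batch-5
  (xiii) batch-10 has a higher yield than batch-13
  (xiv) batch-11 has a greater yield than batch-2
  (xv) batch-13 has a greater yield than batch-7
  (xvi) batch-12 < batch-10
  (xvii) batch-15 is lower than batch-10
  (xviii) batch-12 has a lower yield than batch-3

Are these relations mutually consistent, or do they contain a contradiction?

Every relation is compatible with batch-12 < batch-15 < batch-5 < batch-2 < batch-7 < batch-13 < batch-10 < batch-14 < batch-11 < batch-3; the set is consistent.

consistent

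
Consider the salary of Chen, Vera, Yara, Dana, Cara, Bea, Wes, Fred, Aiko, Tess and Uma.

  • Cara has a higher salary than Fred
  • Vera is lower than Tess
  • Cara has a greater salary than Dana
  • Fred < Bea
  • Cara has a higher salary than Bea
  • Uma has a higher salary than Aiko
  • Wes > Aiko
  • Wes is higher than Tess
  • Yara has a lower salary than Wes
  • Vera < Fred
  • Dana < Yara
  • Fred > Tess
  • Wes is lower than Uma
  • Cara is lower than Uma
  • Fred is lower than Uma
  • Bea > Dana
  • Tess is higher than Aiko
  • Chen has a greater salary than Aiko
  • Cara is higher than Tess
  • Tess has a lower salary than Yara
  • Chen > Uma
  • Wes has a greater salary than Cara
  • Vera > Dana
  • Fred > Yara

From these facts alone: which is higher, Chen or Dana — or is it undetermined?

Chen

Dana < Vera and Vera < Tess give Dana < Tess.
Then Tess < Yara extends the chain to Yara.
With Yara < Fred: Dana < Vera < Tess < Yara < Fred.
Then Fred < Bea extends the chain to Bea.
Then Bea < Cara extends the chain to Cara.
With Cara < Uma: Dana < Vera < Tess < Yara < Fred < Bea < Cara < Uma.
With Uma < Chen: Dana < Vera < Tess < Yara < Fred < Bea < Cara < Uma < Chen.
So Chen is higher.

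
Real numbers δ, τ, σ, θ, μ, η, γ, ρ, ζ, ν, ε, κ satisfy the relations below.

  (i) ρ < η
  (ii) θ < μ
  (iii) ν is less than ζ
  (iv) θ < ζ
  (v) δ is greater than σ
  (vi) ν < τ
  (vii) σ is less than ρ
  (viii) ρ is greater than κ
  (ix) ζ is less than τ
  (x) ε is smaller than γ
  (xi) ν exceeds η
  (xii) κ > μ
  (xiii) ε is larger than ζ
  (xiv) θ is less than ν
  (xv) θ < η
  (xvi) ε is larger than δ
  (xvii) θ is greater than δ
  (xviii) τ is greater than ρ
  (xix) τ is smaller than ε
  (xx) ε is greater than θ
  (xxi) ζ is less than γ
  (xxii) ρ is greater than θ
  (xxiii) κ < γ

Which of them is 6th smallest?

ρ

Chaining the given pairs: σ < δ < θ < μ < κ < ρ < η < ν < ζ < τ < ε < γ.
Counting 6 from the smallest end gives ρ.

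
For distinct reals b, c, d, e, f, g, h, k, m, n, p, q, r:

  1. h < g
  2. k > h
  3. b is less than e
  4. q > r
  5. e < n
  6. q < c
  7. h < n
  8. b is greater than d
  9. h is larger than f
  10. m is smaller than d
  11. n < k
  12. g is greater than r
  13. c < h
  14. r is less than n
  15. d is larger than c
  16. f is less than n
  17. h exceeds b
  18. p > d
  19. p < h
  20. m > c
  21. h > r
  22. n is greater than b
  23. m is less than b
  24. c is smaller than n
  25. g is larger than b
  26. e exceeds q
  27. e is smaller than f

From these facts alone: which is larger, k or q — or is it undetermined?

q < c and c < m give q < m.
With m < d: q < c < m < d.
With d < b: q < c < m < d < b.
With b < e: q < c < m < d < b < e.
With e < f: q < c < m < d < b < e < f.
Then f < h extends the chain to h.
With h < n: q < c < m < d < b < e < f < h < n.
Then n < k extends the chain to k.
So k is larger.

k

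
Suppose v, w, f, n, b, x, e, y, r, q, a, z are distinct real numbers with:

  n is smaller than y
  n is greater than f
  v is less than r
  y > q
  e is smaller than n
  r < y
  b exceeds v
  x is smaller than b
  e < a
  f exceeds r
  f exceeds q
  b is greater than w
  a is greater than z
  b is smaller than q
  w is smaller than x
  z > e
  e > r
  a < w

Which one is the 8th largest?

a

Chaining the given pairs: v < r < e < z < a < w < x < b < q < f < n < y.
The 8th largest is a.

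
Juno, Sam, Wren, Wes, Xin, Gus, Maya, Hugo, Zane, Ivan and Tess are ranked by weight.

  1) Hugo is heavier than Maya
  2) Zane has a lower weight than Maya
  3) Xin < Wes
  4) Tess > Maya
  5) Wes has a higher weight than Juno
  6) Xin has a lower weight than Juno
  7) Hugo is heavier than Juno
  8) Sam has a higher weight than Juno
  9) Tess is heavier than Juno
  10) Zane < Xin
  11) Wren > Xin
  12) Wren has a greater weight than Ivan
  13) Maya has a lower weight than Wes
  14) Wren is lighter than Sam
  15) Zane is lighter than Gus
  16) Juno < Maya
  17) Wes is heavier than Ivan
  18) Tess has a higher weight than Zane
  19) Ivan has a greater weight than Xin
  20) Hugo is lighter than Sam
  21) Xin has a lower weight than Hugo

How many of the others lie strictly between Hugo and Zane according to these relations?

3

The relations place Zane below Hugo. An element lies strictly between them when it is forced above Zane and also forced below Hugo.
Above Zane: {Xin, Ivan, Juno, Wren, Maya, Sam, Tess, Wes, Gus}. Below Hugo: {Xin, Juno, Maya}.
Intersection: {Xin, Juno, Maya} — 3.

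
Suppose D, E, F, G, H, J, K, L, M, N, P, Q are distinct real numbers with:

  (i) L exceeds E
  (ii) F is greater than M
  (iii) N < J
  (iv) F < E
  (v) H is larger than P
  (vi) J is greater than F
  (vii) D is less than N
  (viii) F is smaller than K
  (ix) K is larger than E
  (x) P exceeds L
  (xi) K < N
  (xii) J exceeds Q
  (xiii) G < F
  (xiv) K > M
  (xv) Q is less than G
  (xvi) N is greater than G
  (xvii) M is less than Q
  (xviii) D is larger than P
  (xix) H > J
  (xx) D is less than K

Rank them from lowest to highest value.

Nothing is placed below M, so it is least; from there M < Q; Q < G; G < F; F < E; E < L; L < P; P < D; D < K; K < N; N < J; J < H, each given directly.

M < Q < G < F < E < L < P < D < K < N < J < H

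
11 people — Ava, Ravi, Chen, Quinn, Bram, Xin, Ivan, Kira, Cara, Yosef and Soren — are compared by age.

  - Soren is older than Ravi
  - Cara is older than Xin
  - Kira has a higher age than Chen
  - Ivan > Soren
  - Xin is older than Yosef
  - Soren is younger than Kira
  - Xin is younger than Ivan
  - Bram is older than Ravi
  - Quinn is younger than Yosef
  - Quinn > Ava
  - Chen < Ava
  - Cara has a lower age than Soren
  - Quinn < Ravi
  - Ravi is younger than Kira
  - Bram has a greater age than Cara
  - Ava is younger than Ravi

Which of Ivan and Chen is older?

The relevant relations are Chen < Ava; Ava < Quinn; Quinn < Yosef; Yosef < Xin; Xin < Cara; Cara < Soren; Soren < Ivan.
Together: Chen < Ava < Quinn < Yosef < Xin < Cara < Soren < Ivan.
So Chen < Ivan; Ivan is the older of the two.

Ivan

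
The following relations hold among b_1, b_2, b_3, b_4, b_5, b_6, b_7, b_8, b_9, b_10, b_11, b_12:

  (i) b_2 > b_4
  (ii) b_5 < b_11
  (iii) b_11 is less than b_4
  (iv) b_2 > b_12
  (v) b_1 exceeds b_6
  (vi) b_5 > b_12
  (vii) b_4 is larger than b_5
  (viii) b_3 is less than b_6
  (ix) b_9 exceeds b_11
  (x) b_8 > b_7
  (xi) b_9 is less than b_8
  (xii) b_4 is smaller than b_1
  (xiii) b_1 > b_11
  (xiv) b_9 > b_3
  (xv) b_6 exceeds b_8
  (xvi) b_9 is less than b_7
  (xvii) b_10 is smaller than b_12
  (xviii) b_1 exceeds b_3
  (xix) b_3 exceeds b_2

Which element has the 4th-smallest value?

Piecing the relations together gives one ordering: b_10 < b_12 < b_5 < b_11 < b_4 < b_2 < b_3 < b_9 < b_7 < b_8 < b_6 < b_1.
The 4th smallest is b_11.

b_11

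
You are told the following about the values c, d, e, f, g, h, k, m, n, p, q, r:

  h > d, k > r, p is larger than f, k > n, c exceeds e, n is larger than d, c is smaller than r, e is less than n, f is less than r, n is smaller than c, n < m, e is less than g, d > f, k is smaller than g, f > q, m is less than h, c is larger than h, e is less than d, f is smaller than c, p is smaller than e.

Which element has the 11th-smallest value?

Piecing the relations together gives one ordering: q < f < p < e < d < n < m < h < c < r < k < g.
Counting 11 from the smallest end gives k.

k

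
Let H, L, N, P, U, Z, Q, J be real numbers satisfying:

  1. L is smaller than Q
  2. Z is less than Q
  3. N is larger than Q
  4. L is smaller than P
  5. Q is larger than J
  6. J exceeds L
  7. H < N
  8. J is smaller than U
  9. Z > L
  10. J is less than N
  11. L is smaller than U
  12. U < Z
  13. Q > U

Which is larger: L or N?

N

L < J and J < U give L < U.
Then U < Z extends the chain to Z.
Then Z < Q extends the chain to Q.
Then Q < N extends the chain to N.
So L < N; N is the larger of the two.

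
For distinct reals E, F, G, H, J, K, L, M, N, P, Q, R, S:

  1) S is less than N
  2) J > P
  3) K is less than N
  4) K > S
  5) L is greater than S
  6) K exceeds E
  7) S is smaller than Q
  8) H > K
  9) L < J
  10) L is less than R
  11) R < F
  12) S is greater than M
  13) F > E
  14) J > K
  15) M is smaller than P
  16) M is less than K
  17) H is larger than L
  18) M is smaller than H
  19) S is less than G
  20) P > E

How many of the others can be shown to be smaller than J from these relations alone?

6

The elements the relations force below J are E, M, P, S, K, L — no chain reaches any other.
That is 6.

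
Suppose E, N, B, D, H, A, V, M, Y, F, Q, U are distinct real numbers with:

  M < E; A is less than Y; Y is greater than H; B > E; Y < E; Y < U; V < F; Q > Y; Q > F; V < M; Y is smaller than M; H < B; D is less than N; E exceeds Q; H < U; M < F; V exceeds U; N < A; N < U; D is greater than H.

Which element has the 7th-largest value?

Chaining the given pairs: H < D < N < A < Y < U < V < M < F < Q < E < B.
Counting 7 from the largest end gives U.

U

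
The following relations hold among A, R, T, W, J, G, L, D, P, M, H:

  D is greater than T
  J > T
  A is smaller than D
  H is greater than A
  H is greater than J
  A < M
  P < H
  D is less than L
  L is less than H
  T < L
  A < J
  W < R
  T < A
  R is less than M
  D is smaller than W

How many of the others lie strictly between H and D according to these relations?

Chaining upward from D reaches: L, W, R, M.
Chaining downward from H reaches: T, P, A, L, J.
Strictly between D and H are those in both lists: L — 1 element.

1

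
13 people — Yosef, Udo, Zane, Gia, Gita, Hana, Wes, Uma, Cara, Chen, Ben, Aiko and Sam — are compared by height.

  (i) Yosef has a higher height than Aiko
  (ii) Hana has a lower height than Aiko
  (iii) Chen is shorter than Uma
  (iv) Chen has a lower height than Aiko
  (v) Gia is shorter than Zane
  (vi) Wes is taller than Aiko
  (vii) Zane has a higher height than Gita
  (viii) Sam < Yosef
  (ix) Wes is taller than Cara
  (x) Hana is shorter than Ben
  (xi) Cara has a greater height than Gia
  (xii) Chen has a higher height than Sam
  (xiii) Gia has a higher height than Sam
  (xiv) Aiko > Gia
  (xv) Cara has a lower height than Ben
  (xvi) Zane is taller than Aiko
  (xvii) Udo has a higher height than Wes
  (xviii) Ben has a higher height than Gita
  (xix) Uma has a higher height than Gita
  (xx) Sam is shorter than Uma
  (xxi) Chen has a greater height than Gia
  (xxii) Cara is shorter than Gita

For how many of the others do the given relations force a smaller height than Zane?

7

The elements the relations force below Zane are Hana, Sam, Gia, Chen, Cara, Aiko, Gita — no chain reaches any other.
That is 7.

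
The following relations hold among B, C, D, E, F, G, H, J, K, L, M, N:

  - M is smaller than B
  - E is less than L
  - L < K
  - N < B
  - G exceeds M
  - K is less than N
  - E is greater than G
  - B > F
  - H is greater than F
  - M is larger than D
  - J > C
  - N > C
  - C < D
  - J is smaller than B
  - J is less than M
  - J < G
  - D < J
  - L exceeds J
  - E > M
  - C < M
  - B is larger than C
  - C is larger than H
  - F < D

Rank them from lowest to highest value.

Nothing is placed below F, so it is least; from there F < H; H < C; C < D; D < J; J < M; M < G; G < E; E < L; L < K; K < N; N < B, each given directly.

F < H < C < D < J < M < G < E < L < K < N < B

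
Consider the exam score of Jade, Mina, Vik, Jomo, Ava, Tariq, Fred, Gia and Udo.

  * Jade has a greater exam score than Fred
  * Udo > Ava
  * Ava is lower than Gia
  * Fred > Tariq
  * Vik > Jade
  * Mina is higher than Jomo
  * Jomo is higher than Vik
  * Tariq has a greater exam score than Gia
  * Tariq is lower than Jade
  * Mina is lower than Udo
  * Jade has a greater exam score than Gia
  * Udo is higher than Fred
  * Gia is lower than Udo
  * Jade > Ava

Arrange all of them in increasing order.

Ava < Gia < Tariq < Fred < Jade < Vik < Jomo < Mina < Udo

The consecutive links are each given: Ava < Gia; Gia < Tariq; Tariq < Fred; Fred < Jade; Jade < Vik; Vik < Jomo; Jomo < Mina; Mina < Udo.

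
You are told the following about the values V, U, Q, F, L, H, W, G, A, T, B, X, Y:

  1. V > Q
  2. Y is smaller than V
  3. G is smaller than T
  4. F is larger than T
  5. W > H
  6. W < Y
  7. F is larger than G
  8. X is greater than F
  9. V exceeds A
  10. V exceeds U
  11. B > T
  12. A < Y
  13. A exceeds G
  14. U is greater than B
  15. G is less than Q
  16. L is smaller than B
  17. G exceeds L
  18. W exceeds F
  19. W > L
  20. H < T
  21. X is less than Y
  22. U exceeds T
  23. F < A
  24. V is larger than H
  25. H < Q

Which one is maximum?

V

Chaining downward from V: directly below it, H, Q, U, A, Y; then G, T, B, F, X, W; then L.
That covers every other element, and nothing is given above V, so V is the maximum.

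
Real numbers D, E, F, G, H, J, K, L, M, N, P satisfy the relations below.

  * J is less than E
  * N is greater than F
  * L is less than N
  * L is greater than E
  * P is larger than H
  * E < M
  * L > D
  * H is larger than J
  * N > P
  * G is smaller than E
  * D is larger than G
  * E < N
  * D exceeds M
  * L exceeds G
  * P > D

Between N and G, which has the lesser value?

G

G < E and E < M give G < M.
With M < D: G < E < M < D.
With D < P: G < E < M < D < P.
With P < N: G < E < M < D < P < N.
So G < N; G is the smaller of the two.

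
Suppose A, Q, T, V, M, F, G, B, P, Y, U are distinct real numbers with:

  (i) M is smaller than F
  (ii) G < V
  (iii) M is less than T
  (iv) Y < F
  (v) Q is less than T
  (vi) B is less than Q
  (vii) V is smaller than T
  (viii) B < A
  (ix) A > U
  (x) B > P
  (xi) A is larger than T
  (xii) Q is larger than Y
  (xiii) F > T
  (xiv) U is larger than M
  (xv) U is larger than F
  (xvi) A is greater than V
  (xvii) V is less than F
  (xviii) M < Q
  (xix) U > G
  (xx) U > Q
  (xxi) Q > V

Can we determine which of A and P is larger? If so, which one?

The relevant relations are P < B; B < Q; Q < T; T < F; F < U; U < A.
Together: P < B < Q < T < F < U < A.
So A is larger.

A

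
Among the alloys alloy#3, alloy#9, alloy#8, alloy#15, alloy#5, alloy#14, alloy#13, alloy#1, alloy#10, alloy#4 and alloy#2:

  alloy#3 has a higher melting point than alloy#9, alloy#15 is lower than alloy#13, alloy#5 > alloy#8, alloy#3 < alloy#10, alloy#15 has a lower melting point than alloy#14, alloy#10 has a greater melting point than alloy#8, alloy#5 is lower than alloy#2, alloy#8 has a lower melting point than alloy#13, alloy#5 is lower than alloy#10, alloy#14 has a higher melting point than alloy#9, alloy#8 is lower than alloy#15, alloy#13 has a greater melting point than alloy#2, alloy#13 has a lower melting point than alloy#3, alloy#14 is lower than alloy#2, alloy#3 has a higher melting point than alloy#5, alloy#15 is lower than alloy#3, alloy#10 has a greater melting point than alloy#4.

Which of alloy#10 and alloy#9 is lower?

Link the given pairs in sequence: alloy#9 < alloy#14; alloy#14 < alloy#2; alloy#2 < alloy#13; alloy#13 < alloy#3; alloy#3 < alloy#10.
Together: alloy#9 < alloy#14 < alloy#2 < alloy#13 < alloy#3 < alloy#10.
So alloy#9 < alloy#10; alloy#9 is the lower of the two.

alloy#9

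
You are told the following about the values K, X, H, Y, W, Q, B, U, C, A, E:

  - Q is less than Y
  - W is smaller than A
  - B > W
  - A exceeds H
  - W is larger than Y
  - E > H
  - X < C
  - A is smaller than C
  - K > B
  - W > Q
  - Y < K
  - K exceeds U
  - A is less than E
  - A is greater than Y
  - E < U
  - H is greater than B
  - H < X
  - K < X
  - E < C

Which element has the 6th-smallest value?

A

Piecing the relations together gives one ordering: Q < Y < W < B < H < A < E < U < K < X < C.
Counting 6 from the smallest end gives A.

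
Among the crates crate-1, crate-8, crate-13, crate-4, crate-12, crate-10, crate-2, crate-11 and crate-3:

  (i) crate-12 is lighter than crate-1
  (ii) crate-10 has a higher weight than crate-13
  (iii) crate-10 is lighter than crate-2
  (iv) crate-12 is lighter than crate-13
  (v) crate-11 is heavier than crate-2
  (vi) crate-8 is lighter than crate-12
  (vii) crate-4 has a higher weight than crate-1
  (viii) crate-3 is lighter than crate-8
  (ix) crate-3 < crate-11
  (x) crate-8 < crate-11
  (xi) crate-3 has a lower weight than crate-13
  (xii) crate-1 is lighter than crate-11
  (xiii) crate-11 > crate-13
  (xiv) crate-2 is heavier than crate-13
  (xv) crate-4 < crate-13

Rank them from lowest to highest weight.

crate-3 < crate-8 < crate-12 < crate-1 < crate-4 < crate-13 < crate-10 < crate-2 < crate-11

Each adjacent pair is fixed by a given relation: crate-3 < crate-8; crate-8 < crate-12; crate-12 < crate-1; crate-1 < crate-4; crate-4 < crate-13; crate-13 < crate-10; crate-10 < crate-2; crate-2 < crate-11. Chaining them end to end gives the full order.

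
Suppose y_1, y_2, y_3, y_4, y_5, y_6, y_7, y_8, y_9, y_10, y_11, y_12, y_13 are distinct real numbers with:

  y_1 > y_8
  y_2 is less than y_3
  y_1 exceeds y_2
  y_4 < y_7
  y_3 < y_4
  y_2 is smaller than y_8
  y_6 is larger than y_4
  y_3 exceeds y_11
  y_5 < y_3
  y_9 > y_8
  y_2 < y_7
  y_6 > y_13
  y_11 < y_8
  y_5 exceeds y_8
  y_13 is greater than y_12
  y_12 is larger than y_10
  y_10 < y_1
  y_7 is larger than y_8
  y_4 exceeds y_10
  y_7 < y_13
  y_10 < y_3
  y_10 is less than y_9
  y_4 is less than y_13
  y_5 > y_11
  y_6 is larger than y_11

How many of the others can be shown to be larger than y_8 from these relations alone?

From y_8 the given relations immediately reach y_5, y_1, y_7, y_9.
From those, y_3, y_13 — 6 in total.
From those, y_4, y_6 — 8 in total.
No other element is forced above y_8 by the given relations, so the count is 8.

8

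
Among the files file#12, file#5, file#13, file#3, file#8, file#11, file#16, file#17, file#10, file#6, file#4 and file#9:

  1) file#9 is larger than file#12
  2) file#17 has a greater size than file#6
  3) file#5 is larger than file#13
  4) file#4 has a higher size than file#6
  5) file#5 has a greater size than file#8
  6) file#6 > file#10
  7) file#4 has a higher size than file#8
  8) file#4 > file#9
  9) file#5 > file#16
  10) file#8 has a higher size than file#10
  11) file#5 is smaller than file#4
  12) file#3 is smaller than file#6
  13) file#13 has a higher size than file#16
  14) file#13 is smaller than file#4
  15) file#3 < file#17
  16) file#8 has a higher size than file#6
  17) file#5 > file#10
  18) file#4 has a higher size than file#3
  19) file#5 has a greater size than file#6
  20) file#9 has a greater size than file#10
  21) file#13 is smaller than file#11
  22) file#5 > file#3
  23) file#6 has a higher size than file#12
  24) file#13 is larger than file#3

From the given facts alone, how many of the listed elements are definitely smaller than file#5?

The elements the relations force below file#5 are file#10, file#16, file#12, file#3, file#6, file#8, file#13 — no chain reaches any other.
That is 7.

7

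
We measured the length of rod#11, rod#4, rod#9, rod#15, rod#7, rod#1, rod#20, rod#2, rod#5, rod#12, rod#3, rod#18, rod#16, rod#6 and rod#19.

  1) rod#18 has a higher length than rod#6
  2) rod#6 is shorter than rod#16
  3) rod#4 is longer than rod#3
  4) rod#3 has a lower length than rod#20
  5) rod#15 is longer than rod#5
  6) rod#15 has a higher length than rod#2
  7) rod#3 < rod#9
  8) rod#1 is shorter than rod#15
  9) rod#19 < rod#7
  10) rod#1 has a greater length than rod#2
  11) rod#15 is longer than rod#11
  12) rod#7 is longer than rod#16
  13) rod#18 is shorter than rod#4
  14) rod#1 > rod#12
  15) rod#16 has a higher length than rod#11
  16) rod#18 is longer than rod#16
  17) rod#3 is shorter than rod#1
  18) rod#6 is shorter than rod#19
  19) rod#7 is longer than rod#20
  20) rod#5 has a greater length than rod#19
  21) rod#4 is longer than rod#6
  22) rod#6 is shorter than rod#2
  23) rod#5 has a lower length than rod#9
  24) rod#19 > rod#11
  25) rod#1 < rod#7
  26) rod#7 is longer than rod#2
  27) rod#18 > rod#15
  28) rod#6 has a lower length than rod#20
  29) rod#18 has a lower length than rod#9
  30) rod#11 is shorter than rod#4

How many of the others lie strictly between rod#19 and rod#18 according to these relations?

2

Chaining upward from rod#19 reaches: rod#5, rod#15, rod#7, rod#4, rod#9.
Chaining downward from rod#18 reaches: rod#12, rod#11, rod#6, rod#3, rod#5, rod#2, rod#16, rod#1, rod#15.
Strictly between rod#19 and rod#18 are those in both lists: rod#5, rod#15 — 2 elements.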